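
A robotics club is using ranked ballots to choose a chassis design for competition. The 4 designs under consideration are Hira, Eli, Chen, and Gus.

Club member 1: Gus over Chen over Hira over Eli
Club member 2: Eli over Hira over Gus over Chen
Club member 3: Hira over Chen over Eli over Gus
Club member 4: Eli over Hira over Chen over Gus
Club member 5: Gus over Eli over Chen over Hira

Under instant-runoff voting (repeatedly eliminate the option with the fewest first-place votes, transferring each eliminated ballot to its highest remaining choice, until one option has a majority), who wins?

Eli

Round 1: Eli 2, Gus 2, Hira 1, Chen 0. Chen has the fewest and is eliminated.
Round 2: Eli 2, Gus 2, Hira 1. Hira has the fewest and is eliminated.
Round 3: Eli 3, Gus 2. Eli has a majority.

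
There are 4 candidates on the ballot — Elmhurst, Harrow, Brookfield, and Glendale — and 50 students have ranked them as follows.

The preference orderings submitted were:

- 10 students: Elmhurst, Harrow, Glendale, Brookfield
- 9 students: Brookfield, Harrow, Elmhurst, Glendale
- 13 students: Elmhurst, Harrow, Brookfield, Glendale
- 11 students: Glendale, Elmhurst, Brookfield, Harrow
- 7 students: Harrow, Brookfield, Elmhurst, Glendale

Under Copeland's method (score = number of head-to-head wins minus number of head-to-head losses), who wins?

Elmhurst

Pairwise results:
  Elmhurst vs Harrow: Elmhurst wins 34–16.
  Elmhurst vs Brookfield: Elmhurst wins 34–16.
  Elmhurst vs Glendale: Elmhurst wins 39–11.
  Harrow vs Brookfield: Harrow wins 30–20.
  Harrow vs Glendale: Harrow wins 39–11.
  Brookfield vs Glendale: Brookfield wins 29–21.
Copeland scores (wins − losses):
  Elmhurst: 3 − 0 = 3
  Harrow: 2 − 1 = 1
  Brookfield: 1 − 2 = -1
  Glendale: 0 − 3 = -3
Elmhurst has the best Copeland score.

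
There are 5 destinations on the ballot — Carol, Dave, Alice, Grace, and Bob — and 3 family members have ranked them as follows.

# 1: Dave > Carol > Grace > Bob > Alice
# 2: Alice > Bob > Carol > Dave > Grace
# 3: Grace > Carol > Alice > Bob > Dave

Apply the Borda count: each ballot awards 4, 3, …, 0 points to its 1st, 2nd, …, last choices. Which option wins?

Borda scores:
  Carol: 3 + 2 + 3 = 8
  Dave: 4 + 1 + 0 = 5
  Alice: 0 + 4 + 2 = 6
  Grace: 2 + 0 + 4 = 6
  Bob: 1 + 3 + 1 = 5
Carol has the highest total.

Carol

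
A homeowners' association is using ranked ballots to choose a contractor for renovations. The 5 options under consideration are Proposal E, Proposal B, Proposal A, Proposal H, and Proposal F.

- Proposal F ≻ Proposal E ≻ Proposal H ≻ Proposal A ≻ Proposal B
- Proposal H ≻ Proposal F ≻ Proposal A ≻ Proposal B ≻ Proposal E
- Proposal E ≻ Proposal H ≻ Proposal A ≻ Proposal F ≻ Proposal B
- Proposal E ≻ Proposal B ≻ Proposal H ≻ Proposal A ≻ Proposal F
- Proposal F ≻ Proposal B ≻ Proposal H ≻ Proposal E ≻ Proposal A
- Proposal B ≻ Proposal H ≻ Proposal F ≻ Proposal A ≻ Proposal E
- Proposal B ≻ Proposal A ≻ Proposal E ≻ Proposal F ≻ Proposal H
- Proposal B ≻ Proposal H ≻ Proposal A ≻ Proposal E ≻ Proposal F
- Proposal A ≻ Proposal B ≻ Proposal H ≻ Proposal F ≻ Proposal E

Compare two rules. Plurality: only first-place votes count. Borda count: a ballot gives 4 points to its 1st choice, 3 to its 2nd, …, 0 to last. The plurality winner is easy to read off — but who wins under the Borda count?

Proposal B

Plurality first-place counts: Proposal E 2, Proposal B 3, Proposal A 1, Proposal H 1, Proposal F 2 → Proposal B.
Borda totals: Proposal E 15, Proposal B 22, Proposal A 16, Proposal H 21, Proposal F 16 → Proposal B.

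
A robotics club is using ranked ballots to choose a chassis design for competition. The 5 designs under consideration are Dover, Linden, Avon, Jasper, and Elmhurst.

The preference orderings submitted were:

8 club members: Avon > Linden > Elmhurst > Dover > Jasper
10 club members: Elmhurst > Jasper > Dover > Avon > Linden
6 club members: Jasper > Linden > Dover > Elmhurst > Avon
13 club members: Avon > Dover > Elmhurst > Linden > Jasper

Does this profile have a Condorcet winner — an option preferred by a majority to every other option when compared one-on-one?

Head-to-head results (37 voters total):
Dover vs Linden: Dover wins 23–14.
Dover vs Avon: Avon wins 21–16.
Dover vs Jasper: Dover wins 21–16.
Dover vs Elmhurst: Dover wins 19–18.
Linden vs Avon: Avon wins 31–6.
Linden vs Jasper: Linden wins 21–16.
Linden vs Elmhurst: Elmhurst wins 23–14.
Avon vs Jasper: Avon wins 21–16.
Avon vs Elmhurst: Avon wins 21–16.
Jasper vs Elmhurst: Elmhurst wins 31–6.
Avon beats each rival — Dover (21–16), Linden (31–6), Jasper (21–16), Elmhurst (21–16) — so Avon is the Condorcet winner.

Yes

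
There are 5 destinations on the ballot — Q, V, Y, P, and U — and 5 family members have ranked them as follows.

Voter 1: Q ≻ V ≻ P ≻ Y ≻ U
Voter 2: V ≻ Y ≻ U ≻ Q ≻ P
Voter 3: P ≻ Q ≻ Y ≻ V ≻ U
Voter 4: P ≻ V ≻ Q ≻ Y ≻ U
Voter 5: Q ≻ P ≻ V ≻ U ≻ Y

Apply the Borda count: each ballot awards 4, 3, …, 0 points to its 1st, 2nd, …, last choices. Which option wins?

Q

Borda scores:
  Q: 4 + 1 + 3 + 2 + 4 = 14
  V: 3 + 4 + 1 + 3 + 2 = 13
  Y: 1 + 3 + 2 + 1 + 0 = 7
  P: 2 + 0 + 4 + 4 + 3 = 13
  U: 0 + 2 + 0 + 0 + 1 = 3
Q has the highest total.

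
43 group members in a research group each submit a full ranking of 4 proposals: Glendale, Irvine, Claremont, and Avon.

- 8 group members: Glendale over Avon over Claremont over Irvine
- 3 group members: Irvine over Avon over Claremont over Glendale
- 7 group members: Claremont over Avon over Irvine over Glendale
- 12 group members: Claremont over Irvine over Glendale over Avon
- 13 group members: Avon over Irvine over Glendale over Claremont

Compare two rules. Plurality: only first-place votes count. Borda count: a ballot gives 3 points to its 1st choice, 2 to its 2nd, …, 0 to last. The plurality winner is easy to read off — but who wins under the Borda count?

Avon

Plurality first-place counts: Glendale 8, Irvine 3, Claremont 19, Avon 13 → Claremont.
Borda totals: Glendale 49, Irvine 66, Claremont 68, Avon 75 → Avon.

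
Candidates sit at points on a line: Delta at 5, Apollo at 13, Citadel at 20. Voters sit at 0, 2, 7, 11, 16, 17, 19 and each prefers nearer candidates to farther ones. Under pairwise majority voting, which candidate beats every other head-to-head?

Apollo

With single-peaked preferences on a line, the Condorcet winner is the candidate closest to the median voter.
The median voter (position 11) is closest to Apollo at 13.
Check: Apollo vs Delta — voters closer to Apollo: 4 of 7.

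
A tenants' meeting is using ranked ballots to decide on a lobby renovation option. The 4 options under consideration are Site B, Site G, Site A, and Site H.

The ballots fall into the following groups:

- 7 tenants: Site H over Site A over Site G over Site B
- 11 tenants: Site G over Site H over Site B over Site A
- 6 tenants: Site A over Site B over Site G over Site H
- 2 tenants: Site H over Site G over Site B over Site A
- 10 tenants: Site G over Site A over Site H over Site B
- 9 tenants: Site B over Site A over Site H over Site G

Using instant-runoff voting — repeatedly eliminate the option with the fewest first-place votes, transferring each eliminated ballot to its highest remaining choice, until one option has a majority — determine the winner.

Round 1: Site G 21, Site B 9, Site H 9, Site A 6. Site A has the fewest and is eliminated.
Round 2: Site G 21, Site B 15, Site H 9. Site H has the fewest and is eliminated.
Round 3: Site G 30, Site B 15. Site G has a majority.

Site G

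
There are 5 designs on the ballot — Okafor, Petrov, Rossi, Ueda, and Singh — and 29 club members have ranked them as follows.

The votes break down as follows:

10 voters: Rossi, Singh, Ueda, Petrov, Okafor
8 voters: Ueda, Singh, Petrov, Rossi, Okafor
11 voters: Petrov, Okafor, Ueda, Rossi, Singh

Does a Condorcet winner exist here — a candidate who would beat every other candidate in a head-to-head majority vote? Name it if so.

Ueda

Head-to-head results (29 voters total):
Okafor vs Petrov: Petrov wins 29–0.
Okafor vs Rossi: Rossi wins 18–11.
Okafor vs Ueda: Ueda wins 18–11.
Okafor vs Singh: Singh wins 18–11.
Petrov vs Rossi: Petrov wins 19–10.
Petrov vs Ueda: Ueda wins 18–11.
Petrov vs Singh: Singh wins 18–11.
Rossi vs Ueda: Ueda wins 19–10.
Rossi vs Singh: Rossi wins 21–8.
Ueda vs Singh: Ueda wins 19–10.
Ueda beats each rival — Okafor (18–11), Petrov (18–11), Rossi (19–10), Singh (19–10) — so Ueda is the Condorcet winner.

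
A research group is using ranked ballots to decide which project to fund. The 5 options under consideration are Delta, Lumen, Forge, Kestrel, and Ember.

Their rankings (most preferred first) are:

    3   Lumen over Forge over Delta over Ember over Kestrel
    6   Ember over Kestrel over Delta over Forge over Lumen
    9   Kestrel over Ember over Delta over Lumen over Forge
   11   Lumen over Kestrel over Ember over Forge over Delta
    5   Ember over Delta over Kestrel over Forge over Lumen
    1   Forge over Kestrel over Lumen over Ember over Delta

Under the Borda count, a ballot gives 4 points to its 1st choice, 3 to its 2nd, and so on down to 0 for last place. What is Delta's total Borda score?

Borda scores:
  Delta: 3·2 + 6·2 + 9·2 + 11·0 + 5·3 + 0 = 51
  Lumen: 3·4 + 6·0 + 9·1 + 11·4 + 5·0 + 2 = 67
  Forge: 3·3 + 6·1 + 9·0 + 11·1 + 5·1 + 4 = 35
  Kestrel: 3·0 + 6·3 + 9·4 + 11·3 + 5·2 + 3 = 100
  Ember: 3·1 + 6·4 + 9·3 + 11·2 + 5·4 + 1 = 97

51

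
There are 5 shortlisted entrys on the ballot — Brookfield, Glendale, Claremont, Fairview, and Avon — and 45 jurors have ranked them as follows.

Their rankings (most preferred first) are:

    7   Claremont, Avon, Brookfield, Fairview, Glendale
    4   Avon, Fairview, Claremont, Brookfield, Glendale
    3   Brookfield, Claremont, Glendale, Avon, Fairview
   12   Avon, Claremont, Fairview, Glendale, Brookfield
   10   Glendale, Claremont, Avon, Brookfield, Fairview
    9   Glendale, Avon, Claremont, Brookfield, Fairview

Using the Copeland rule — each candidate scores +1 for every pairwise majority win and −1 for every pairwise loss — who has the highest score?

Pairwise results:
  Brookfield vs Glendale: Glendale wins 31–14.
  Brookfield vs Claremont: Claremont wins 42–3.
  Brookfield vs Fairview: Brookfield wins 29–16.
  Brookfield vs Avon: Avon wins 42–3.
  Glendale vs Claremont: Claremont wins 26–19.
  Glendale vs Fairview: Fairview wins 23–22.
  Glendale vs Avon: Avon wins 23–22.
  Claremont vs Fairview: Claremont wins 41–4.
  Claremont vs Avon: Avon wins 25–20.
  Fairview vs Avon: Avon wins 45–0.
Copeland scores (wins − losses):
  Brookfield: 1 − 3 = -2
  Glendale: 1 − 3 = -2
  Claremont: 3 − 1 = 2
  Fairview: 1 − 3 = -2
  Avon: 4 − 0 = 4
Avon has the best Copeland score.

Avon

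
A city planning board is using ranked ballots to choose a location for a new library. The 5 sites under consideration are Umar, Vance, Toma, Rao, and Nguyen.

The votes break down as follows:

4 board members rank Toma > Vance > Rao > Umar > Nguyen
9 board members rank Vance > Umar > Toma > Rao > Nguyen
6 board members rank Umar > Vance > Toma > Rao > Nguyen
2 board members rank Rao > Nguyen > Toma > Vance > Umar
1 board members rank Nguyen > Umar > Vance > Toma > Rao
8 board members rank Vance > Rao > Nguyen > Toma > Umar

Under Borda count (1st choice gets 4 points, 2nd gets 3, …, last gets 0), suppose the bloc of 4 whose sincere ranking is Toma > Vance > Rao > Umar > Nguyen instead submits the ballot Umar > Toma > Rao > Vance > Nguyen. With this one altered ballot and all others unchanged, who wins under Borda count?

Borda totals with the altered ballot: Umar 70, Vance 94, Toma 55, Rao 55, Nguyen 26.
The winner is unchanged: still Vance.

Vance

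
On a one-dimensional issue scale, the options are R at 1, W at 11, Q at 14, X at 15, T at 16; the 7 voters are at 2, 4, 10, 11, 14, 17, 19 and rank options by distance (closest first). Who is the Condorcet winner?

With single-peaked preferences on a line, the Condorcet winner is the candidate closest to the median voter.
The median voter (position 11) is closest to W at 11.
Check: W vs T — voters closer to W: 4 of 7.

W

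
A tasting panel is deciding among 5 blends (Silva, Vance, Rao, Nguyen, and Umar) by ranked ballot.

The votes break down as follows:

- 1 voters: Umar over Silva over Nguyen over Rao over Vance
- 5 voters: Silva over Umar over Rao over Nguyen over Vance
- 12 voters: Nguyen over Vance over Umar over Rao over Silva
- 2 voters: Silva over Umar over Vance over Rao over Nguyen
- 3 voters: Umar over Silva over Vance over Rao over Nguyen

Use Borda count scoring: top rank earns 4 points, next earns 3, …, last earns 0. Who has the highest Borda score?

Borda scores:
  Silva: 3 + 5·4 + 12·0 + 2·4 + 3·3 = 40
  Vance: 0 + 5·0 + 12·3 + 2·2 + 3·2 = 46
  Rao: 1 + 5·2 + 12·1 + 2·1 + 3·1 = 28
  Nguyen: 2 + 5·1 + 12·4 + 2·0 + 3·0 = 55
  Umar: 4 + 5·3 + 12·2 + 2·3 + 3·4 = 61
Umar has the highest total.

Umar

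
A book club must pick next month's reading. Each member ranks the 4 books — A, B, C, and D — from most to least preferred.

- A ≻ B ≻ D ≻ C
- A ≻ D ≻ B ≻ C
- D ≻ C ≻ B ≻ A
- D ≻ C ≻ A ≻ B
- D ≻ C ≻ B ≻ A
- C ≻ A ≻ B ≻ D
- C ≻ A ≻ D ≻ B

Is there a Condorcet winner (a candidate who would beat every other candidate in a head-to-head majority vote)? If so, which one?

There is no Condorcet winner

Head-to-head results (7 voters total):
A vs B: A wins 5–2.
A vs C: C wins 5–2.
A vs D: A wins 4–3.
B vs C: C wins 5–2.
B vs D: D wins 5–2.
C vs D: D wins 5–2.
No candidate beats all others: A beats D beats C beats A, a majority cycle.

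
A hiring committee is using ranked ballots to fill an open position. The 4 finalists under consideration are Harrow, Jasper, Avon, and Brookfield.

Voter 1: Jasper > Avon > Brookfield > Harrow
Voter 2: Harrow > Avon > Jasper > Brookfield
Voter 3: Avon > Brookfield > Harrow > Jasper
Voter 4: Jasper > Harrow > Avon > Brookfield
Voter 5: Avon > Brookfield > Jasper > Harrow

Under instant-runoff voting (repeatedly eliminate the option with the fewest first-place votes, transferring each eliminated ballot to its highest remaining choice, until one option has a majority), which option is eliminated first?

Round 1: Jasper 2, Avon 2, Harrow 1, Brookfield 0. Brookfield has the fewest and is eliminated.
Round 2: Jasper 2, Avon 2, Harrow 1. Harrow has the fewest and is eliminated.
Round 3: Avon 3, Jasper 2. Avon has a majority.

Brookfield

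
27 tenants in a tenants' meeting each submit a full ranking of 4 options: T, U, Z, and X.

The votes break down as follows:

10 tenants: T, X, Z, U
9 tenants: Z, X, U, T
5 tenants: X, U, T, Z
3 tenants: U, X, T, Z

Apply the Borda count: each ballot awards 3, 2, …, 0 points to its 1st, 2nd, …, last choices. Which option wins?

X

Borda scores:
  T: 10·3 + 9·0 + 5·1 + 3·1 = 38
  U: 10·0 + 9·1 + 5·2 + 3·3 = 28
  Z: 10·1 + 9·3 + 5·0 + 3·0 = 37
  X: 10·2 + 9·2 + 5·3 + 3·2 = 59
X has the highest total.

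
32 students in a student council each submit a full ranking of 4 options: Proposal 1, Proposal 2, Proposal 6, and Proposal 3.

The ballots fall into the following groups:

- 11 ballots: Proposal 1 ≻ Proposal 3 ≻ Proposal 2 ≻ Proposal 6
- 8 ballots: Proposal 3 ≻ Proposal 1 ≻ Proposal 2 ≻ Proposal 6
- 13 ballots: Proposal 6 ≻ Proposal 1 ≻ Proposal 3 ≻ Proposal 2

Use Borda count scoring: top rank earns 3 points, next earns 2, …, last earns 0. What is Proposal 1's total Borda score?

Borda scores:
  Proposal 1: 11·3 + 8·2 + 13·2 = 75
  Proposal 2: 11·1 + 8·1 + 13·0 = 19
  Proposal 6: 11·0 + 8·0 + 13·3 = 39
  Proposal 3: 11·2 + 8·3 + 13·1 = 59

75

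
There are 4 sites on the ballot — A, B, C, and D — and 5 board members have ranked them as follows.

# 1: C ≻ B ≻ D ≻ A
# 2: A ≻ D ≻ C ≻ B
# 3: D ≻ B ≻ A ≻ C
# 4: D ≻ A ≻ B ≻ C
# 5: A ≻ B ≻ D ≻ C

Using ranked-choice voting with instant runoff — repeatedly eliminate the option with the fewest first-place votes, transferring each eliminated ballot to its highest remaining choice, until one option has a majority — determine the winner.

Round 1: A 2, D 2, C 1, B 0. B has the fewest and is eliminated.
Round 2: A 2, D 2, C 1. C has the fewest and is eliminated.
Round 3: D 3, A 2. D has a majority.

D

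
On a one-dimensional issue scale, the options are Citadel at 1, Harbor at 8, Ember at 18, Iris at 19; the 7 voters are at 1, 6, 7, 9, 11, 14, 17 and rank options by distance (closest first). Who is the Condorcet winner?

With single-peaked preferences on a line, the Condorcet winner is the candidate closest to the median voter.
The median voter (position 9) is closest to Harbor at 8.
Check: Harbor vs Citadel — voters closer to Harbor: 6 of 7.

Harbor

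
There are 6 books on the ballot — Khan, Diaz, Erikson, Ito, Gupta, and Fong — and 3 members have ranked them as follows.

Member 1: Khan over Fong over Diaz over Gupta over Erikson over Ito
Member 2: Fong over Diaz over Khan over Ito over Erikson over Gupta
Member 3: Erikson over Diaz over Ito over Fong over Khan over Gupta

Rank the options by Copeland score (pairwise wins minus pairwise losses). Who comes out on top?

Pairwise results:
  Khan vs Diaz: Diaz wins 2–1.
  Khan vs Erikson: Khan wins 2–1.
  Khan vs Ito: Khan wins 2–1.
  Khan vs Gupta: Khan wins 3–0.
  Khan vs Fong: Fong wins 2–1.
  Diaz vs Erikson: Diaz wins 2–1.
  Diaz vs Ito: Diaz wins 3–0.
  Diaz vs Gupta: Diaz wins 3–0.
  Diaz vs Fong: Fong wins 2–1.
  Erikson vs Ito: Erikson wins 2–1.
  Erikson vs Gupta: Erikson wins 2–1.
  Erikson vs Fong: Fong wins 2–1.
  Ito vs Gupta: Ito wins 2–1.
  Ito vs Fong: Fong wins 2–1.
  Gupta vs Fong: Fong wins 3–0.
Copeland scores (wins − losses):
  Khan: 3 − 2 = 1
  Diaz: 4 − 1 = 3
  Erikson: 2 − 3 = -1
  Ito: 1 − 4 = -3
  Gupta: 0 − 5 = -5
  Fong: 5 − 0 = 5
Fong has the best Copeland score.

Fong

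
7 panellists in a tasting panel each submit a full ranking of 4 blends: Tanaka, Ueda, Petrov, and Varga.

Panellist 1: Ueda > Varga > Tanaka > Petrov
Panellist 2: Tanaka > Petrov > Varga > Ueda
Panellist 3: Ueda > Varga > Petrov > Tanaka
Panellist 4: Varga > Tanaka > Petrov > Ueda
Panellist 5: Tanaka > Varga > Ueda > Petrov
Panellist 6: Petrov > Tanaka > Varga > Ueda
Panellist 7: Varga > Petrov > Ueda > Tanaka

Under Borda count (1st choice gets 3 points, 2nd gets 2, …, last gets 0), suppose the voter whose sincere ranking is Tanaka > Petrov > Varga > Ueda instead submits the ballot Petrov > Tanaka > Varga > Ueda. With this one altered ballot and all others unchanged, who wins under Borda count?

Borda totals with the altered ballot: Tanaka 10, Ueda 8, Petrov 10, Varga 14.
The winner is unchanged: still Varga.

Varga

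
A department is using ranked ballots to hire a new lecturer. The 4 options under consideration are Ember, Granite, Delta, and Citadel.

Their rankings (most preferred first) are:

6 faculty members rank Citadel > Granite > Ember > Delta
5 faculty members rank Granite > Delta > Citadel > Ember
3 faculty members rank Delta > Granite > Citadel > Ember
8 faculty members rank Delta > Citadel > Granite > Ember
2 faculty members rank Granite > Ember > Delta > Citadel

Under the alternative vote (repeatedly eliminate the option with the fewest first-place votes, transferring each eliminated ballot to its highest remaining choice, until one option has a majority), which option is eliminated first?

Ember

Round 1: Delta 11, Granite 7, Citadel 6, Ember 0. Ember has the fewest and is eliminated.
Round 2: Delta 11, Granite 7, Citadel 6. Citadel has the fewest and is eliminated.
Round 3: Granite 13, Delta 11. Granite has a majority.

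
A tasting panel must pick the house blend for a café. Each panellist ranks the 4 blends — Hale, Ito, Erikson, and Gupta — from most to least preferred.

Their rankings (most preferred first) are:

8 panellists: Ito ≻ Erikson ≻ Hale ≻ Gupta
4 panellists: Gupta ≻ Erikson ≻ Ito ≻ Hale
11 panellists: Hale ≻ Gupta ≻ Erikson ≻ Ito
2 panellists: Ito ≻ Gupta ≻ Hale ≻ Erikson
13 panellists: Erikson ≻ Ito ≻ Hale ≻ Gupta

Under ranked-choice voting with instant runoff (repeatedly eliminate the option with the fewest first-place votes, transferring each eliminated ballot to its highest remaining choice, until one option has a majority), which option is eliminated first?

Gupta

Round 1: Erikson 13, Hale 11, Ito 10, Gupta 4. Gupta has the fewest and is eliminated.
Round 2: Erikson 17, Hale 11, Ito 10. Ito has the fewest and is eliminated.
Round 3: Erikson 25, Hale 13. Erikson has a majority.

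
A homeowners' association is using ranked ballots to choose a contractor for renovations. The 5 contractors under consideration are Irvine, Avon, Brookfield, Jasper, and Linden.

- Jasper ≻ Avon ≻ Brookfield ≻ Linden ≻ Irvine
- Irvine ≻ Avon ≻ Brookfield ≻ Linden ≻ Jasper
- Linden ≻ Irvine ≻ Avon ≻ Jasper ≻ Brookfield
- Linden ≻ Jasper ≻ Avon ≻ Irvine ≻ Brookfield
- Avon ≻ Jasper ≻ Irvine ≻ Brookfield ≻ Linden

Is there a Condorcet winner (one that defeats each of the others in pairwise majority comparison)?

Yes

Head-to-head results (5 voters total):
Irvine vs Avon: Avon wins 3–2.
Irvine vs Brookfield: Irvine wins 4–1.
Irvine vs Jasper: Jasper wins 3–2.
Irvine vs Linden: Linden wins 3–2.
Avon vs Brookfield: Avon wins 5–0.
Avon vs Jasper: Avon wins 3–2.
Avon vs Linden: Avon wins 3–2.
Brookfield vs Jasper: Jasper wins 4–1.
Brookfield vs Linden: Brookfield wins 3–2.
Jasper vs Linden: Linden wins 3–2.
Avon beats each rival — Irvine (3–2), Brookfield (5–0), Jasper (3–2), Linden (3–2) — so Avon is the Condorcet winner.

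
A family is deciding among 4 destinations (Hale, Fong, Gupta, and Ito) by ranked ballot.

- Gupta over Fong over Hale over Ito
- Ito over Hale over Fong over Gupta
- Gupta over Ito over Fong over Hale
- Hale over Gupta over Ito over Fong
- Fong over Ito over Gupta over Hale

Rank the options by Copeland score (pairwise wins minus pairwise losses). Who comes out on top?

Pairwise results:
  Hale vs Fong: Fong wins 3–2.
  Hale vs Gupta: Gupta wins 3–2.
  Hale vs Ito: Ito wins 3–2.
  Fong vs Gupta: Gupta wins 3–2.
  Fong vs Ito: Ito wins 3–2.
  Gupta vs Ito: Gupta wins 3–2.
Copeland scores (wins − losses):
  Hale: 0 − 3 = -3
  Fong: 1 − 2 = -1
  Gupta: 3 − 0 = 3
  Ito: 2 − 1 = 1
Gupta has the best Copeland score.

Gupta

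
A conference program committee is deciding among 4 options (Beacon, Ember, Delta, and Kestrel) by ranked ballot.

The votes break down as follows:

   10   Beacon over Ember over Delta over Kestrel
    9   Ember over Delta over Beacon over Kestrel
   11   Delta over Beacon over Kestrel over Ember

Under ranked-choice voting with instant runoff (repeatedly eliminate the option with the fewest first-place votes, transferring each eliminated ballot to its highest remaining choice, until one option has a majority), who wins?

Delta

Round 1: Delta 11, Beacon 10, Ember 9, Kestrel 0. Kestrel has the fewest and is eliminated.
Round 2: Delta 11, Beacon 10, Ember 9. Ember has the fewest and is eliminated.
Round 3: Delta 20, Beacon 10. Delta has a majority.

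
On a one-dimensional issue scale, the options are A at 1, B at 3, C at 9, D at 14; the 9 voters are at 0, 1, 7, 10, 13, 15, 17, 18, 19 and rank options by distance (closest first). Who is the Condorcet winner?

With single-peaked preferences on a line, the Condorcet winner is the candidate closest to the median voter.
The median voter (position 13) is closest to D at 14.
Check: D vs A — voters closer to D: 6 of 9.

D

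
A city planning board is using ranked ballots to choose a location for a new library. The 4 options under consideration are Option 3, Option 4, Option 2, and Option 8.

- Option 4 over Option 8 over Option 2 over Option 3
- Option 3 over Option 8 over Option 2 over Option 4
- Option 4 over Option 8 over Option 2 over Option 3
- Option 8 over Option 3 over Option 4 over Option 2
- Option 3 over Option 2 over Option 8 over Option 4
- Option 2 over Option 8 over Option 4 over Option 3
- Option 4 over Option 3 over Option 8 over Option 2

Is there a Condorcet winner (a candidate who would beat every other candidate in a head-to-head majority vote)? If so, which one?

Option 8

Head-to-head results (7 voters total):
Option 3 vs Option 4: Option 4 wins 4–3.
Option 3 vs Option 2: Option 3 wins 4–3.
Option 3 vs Option 8: Option 8 wins 4–3.
Option 4 vs Option 2: Option 4 wins 4–3.
Option 4 vs Option 8: Option 8 wins 4–3.
Option 2 vs Option 8: Option 8 wins 5–2.
Option 8 beats each rival — Option 3 (4–3), Option 4 (4–3), Option 2 (5–2) — so Option 8 is the Condorcet winner.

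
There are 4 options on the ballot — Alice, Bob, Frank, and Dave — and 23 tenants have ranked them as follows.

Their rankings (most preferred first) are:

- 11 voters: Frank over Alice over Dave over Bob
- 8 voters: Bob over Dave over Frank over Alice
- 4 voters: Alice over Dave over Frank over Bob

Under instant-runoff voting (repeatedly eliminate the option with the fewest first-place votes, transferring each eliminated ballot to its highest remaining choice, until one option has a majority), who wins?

Frank

Round 1: Frank 11, Bob 8, Alice 4, Dave 0. Dave has the fewest and is eliminated.
Round 2: Frank 11, Bob 8, Alice 4. Alice has the fewest and is eliminated.
Round 3: Frank 15, Bob 8. Frank has a majority.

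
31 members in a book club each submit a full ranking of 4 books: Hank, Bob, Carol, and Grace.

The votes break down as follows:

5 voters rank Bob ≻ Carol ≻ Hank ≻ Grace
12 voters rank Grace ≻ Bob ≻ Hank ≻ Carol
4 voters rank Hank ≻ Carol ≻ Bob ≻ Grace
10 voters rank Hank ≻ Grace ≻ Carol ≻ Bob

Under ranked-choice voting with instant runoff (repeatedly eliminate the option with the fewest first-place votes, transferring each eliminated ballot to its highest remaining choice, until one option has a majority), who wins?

Round 1: Hank 14, Grace 12, Bob 5, Carol 0. Carol has the fewest and is eliminated.
Round 2: Hank 14, Grace 12, Bob 5. Bob has the fewest and is eliminated.
Round 3: Hank 19, Grace 12. Hank has a majority.

Hank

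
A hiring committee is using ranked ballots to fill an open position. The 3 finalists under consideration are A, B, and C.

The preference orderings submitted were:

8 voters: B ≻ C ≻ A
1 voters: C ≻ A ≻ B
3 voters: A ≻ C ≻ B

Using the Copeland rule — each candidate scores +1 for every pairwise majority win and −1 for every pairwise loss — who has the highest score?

B

Pairwise results:
  A vs B: B wins 8–4.
  A vs C: C wins 9–3.
  B vs C: B wins 8–4.
Copeland scores (wins − losses):
  A: 0 − 2 = -2
  B: 2 − 0 = 2
  C: 1 − 1 = 0
B has the best Copeland score.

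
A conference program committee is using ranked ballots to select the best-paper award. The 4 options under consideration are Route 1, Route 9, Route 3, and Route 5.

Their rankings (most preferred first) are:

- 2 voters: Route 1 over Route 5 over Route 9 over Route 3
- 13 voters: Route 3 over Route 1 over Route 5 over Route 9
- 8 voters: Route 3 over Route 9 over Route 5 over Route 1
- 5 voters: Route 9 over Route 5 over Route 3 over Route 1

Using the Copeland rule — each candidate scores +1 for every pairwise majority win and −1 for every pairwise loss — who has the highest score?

Pairwise results:
  Route 1 vs Route 9: Route 1 wins 15–13.
  Route 1 vs Route 3: Route 3 wins 26–2.
  Route 1 vs Route 5: Route 1 wins 15–13.
  Route 9 vs Route 3: Route 3 wins 21–7.
  Route 9 vs Route 5: Route 5 wins 15–13.
  Route 3 vs Route 5: Route 3 wins 21–7.
Copeland scores (wins − losses):
  Route 1: 2 − 1 = 1
  Route 9: 0 − 3 = -3
  Route 3: 3 − 0 = 3
  Route 5: 1 − 2 = -1
Route 3 has the best Copeland score.

Route 3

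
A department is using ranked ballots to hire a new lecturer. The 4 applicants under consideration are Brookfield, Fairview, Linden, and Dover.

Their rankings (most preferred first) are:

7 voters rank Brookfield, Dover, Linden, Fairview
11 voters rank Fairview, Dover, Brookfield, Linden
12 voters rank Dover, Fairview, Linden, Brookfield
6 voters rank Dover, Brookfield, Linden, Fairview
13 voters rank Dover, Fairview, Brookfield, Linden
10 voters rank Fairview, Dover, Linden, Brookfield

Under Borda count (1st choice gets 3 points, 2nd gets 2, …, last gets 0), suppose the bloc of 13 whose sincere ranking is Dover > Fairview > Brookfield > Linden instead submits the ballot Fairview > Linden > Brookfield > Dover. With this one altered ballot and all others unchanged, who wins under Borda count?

Fairview

Borda totals with the altered ballot: Brookfield 57, Fairview 126, Linden 61, Dover 110.
The switch changes the winner from Dover to Fairview.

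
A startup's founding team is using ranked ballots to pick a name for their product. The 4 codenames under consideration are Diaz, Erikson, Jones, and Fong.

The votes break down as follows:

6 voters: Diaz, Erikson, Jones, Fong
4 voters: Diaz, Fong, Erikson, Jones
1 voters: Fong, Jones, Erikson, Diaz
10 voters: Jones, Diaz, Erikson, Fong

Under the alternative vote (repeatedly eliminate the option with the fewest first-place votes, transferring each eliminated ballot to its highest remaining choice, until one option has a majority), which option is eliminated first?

Erikson

Round 1: Diaz 10, Jones 10, Fong 1, Erikson 0. Erikson has the fewest and is eliminated.
Round 2: Diaz 10, Jones 10, Fong 1. Fong has the fewest and is eliminated.
Round 3: Jones 11, Diaz 10. Jones has a majority.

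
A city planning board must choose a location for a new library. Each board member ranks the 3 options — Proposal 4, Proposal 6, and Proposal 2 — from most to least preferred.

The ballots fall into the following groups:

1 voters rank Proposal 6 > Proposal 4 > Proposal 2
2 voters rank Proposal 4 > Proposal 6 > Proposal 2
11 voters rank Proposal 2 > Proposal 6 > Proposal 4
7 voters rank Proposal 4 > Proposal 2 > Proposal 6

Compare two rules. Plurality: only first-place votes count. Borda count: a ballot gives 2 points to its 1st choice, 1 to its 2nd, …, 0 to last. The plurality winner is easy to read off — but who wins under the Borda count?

Proposal 2

Plurality first-place counts: Proposal 4 9, Proposal 6 1, Proposal 2 11 → Proposal 2.
Borda totals: Proposal 4 19, Proposal 6 15, Proposal 2 29 → Proposal 2.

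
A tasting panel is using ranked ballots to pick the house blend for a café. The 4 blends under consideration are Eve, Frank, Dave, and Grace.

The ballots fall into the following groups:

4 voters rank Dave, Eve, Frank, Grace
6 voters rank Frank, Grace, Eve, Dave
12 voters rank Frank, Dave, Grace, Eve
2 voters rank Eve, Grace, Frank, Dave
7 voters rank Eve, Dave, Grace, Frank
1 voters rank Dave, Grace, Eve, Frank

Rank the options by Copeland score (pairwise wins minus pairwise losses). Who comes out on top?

Frank

Pairwise results:
  Eve vs Frank: Frank wins 18–14.
  Eve vs Dave: Dave wins 17–15.
  Eve vs Grace: Grace wins 19–13.
  Frank vs Dave: Frank wins 20–12.
  Frank vs Grace: Frank wins 22–10.
  Dave vs Grace: Dave wins 24–8.
Copeland scores (wins − losses):
  Eve: 0 − 3 = -3
  Frank: 3 − 0 = 3
  Dave: 2 − 1 = 1
  Grace: 1 − 2 = -1
Frank has the best Copeland score.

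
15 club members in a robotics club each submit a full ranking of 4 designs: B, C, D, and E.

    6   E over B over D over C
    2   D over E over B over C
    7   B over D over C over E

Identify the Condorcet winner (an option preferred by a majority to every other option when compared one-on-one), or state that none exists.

No Condorcet winner

Head-to-head results (15 voters total):
B vs C: B wins 15–0.
B vs D: B wins 13–2.
B vs E: E wins 8–7.
C vs D: D wins 15–0.
C vs E: E wins 8–7.
D vs E: D wins 9–6.
No candidate beats all others: B beats D beats E beats B, a majority cycle.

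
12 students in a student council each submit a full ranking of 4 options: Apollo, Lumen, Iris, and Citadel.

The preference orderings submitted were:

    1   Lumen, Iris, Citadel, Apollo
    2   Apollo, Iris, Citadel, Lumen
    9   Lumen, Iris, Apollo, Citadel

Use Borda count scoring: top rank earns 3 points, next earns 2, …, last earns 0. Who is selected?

Borda scores:
  Apollo: 0 + 2·3 + 9·1 = 15
  Lumen: 3 + 2·0 + 9·3 = 30
  Iris: 2 + 2·2 + 9·2 = 24
  Citadel: 1 + 2·1 + 9·0 = 3
Lumen has the highest total.

Lumen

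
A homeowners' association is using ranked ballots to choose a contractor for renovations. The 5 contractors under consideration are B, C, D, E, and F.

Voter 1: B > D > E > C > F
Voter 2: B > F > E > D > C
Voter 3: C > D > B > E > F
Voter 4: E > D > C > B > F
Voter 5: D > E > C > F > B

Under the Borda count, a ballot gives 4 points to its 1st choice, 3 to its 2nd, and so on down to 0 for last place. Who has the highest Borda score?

Borda scores:
  B: 4 + 4 + 2 + 1 + 0 = 11
  C: 1 + 0 + 4 + 2 + 2 = 9
  D: 3 + 1 + 3 + 3 + 4 = 14
  E: 2 + 2 + 1 + 4 + 3 = 12
  F: 0 + 3 + 0 + 0 + 1 = 4
D has the highest total.

D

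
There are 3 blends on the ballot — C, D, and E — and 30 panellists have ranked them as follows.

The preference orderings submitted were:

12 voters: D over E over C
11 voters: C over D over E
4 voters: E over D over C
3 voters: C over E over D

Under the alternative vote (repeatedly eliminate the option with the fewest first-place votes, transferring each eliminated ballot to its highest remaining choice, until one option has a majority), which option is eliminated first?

Round 1: C 14, D 12, E 4. E has the fewest and is eliminated.
Round 2: D 16, C 14. D has a majority.

E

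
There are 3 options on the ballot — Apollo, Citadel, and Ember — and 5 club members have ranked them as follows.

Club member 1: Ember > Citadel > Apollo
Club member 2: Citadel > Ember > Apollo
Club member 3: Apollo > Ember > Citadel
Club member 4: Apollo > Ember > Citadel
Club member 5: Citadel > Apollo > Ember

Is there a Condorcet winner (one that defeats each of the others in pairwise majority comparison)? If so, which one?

Head-to-head results (5 voters total):
Apollo vs Citadel: Citadel wins 3–2.
Apollo vs Ember: Apollo wins 3–2.
Citadel vs Ember: Ember wins 3–2.
No candidate beats all others: Apollo beats Ember beats Citadel beats Apollo, a majority cycle.

None — there is no Condorcet winner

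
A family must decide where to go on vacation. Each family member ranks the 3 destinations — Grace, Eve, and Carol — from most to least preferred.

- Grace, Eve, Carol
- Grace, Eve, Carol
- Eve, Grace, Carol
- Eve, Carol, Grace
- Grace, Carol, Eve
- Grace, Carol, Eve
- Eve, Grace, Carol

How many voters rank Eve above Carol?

5

Ballots ranking Eve above Carol: 5.
Ballots ranking Carol above Eve: 2.
So 5 of 7 voters prefer Eve to Carol.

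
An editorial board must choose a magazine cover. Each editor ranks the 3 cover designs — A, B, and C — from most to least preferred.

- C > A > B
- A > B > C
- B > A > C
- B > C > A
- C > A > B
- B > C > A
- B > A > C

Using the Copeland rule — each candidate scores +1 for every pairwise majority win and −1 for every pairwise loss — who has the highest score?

Pairwise results:
  A vs B: B wins 4–3.
  A vs C: C wins 4–3.
  B vs C: B wins 5–2.
Copeland scores (wins − losses):
  A: 0 − 2 = -2
  B: 2 − 0 = 2
  C: 1 − 1 = 0
B has the best Copeland score.

B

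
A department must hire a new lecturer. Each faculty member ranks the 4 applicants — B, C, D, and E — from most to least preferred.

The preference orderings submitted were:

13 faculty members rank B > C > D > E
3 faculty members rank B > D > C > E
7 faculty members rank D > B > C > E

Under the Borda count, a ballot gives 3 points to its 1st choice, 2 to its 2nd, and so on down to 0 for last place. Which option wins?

Borda scores:
  B: 13·3 + 3·3 + 7·2 = 62
  C: 13·2 + 3·1 + 7·1 = 36
  D: 13·1 + 3·2 + 7·3 = 40
  E: 13·0 + 3·0 + 7·0 = 0
B has the highest total.

B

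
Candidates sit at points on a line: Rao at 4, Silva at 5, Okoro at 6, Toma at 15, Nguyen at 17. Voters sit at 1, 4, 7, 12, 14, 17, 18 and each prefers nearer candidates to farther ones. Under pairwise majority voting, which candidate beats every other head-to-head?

Toma

With single-peaked preferences on a line, the Condorcet winner is the candidate closest to the median voter.
The median voter (position 12) is closest to Toma at 15.
Check: Toma vs Rao — voters closer to Toma: 4 of 7.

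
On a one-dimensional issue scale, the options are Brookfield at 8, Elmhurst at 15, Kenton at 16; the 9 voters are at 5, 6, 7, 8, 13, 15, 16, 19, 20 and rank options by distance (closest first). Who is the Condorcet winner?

Elmhurst

With single-peaked preferences on a line, the Condorcet winner is the candidate closest to the median voter.
The median voter (position 13) is closest to Elmhurst at 15.
Check: Elmhurst vs Kenton — voters closer to Elmhurst: 6 of 9.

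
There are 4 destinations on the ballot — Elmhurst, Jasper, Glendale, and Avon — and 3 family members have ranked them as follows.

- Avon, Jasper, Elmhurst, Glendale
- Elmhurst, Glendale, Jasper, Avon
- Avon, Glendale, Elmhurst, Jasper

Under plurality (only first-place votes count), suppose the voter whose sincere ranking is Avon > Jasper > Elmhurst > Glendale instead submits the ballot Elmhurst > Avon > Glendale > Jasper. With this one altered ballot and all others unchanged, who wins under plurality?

Elmhurst

First-place totals with the altered ballot: Elmhurst 2, Jasper 0, Glendale 0, Avon 1.
The switch changes the winner from Avon to Elmhurst.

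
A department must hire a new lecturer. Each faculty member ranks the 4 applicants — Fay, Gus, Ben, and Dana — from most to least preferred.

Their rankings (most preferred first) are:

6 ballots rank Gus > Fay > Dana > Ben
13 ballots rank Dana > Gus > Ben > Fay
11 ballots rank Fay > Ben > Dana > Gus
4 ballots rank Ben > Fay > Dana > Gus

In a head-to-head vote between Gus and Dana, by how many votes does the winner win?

Ballots ranking Gus above Dana: 6.
Ballots ranking Dana above Gus: 13+11+4 = 28.
Dana wins 28–6, a margin of 22.

22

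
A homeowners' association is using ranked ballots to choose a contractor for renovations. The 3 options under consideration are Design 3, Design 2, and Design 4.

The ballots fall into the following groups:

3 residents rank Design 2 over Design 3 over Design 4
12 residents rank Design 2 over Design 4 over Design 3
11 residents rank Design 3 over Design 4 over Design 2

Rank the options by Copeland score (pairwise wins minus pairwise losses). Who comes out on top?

Design 2

Pairwise results:
  Design 3 vs Design 2: Design 2 wins 15–11.
  Design 3 vs Design 4: Design 3 wins 14–12.
  Design 2 vs Design 4: Design 2 wins 15–11.
Copeland scores (wins − losses):
  Design 3: 1 − 1 = 0
  Design 2: 2 − 0 = 2
  Design 4: 0 − 2 = -2
Design 2 has the best Copeland score.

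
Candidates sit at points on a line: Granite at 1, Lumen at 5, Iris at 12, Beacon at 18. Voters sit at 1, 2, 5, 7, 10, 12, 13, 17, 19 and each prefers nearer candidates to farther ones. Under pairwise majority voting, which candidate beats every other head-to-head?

With single-peaked preferences on a line, the Condorcet winner is the candidate closest to the median voter.
The median voter (position 10) is closest to Iris at 12.
Check: Iris vs Granite — voters closer to Iris: 6 of 9.

Iris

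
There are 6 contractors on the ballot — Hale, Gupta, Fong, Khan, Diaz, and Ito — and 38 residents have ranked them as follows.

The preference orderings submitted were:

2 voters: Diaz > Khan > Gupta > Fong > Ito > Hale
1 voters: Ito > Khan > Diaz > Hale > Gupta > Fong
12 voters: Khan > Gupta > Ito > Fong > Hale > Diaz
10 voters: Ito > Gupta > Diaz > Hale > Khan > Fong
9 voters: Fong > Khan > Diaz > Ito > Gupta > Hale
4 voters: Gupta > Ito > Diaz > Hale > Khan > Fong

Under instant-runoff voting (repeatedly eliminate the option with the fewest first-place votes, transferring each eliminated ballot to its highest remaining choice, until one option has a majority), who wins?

Khan

Round 1: Khan 12, Ito 11, Fong 9, Gupta 4, Diaz 2, Hale 0. Hale has the fewest and is eliminated.
Round 2: Khan 12, Ito 11, Fong 9, Gupta 4, Diaz 2. Diaz has the fewest and is eliminated.
Round 3: Khan 14, Ito 11, Fong 9, Gupta 4. Gupta has the fewest and is eliminated.
Round 4: Ito 15, Khan 14, Fong 9. Fong has the fewest and is eliminated.
Round 5: Khan 23, Ito 15. Khan has a majority.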